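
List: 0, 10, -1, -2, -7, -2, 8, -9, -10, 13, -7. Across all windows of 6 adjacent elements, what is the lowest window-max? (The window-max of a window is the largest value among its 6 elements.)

8

Each size-6 window and its max:
0 10 -1 -2 -7 -2 → max 10
10 -1 -2 -7 -2 8 → max 10
-1 -2 -7 -2 8 -9 → max 8
-2 -7 -2 8 -9 -10 → max 8
-7 -2 8 -9 -10 13 → max 13
-2 8 -9 -10 13 -7 → max 13
Lowest of these is 8.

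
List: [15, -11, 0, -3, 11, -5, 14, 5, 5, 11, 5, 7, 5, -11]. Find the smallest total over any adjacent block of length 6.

6

(15, -11, 0, -3, 11, -5) → sum 7
(-11, 0, -3, 11, -5, 14) → sum 6
(0, -3, 11, -5, 14, 5) → sum 22
(-3, 11, -5, 14, 5, 5) → sum 27
(11, -5, 14, 5, 5, 11) → sum 41
(-5, 14, 5, 5, 11, 5) → sum 35
(14, 5, 5, 11, 5, 7) → sum 47
(5, 5, 11, 5, 7, 5) → sum 38
(5, 11, 5, 7, 5, -11) → sum 22
Smallest of these is 6.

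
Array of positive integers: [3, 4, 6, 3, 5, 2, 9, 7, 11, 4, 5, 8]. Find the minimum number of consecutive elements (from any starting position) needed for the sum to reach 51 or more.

8

Extend right; whenever the sum reaches 51, record the length and shrink from the left:
add 3: running sum 3 < 51
add 4: running sum 7 < 51
add 6: running sum 13 < 51
add 3: running sum 16 < 51
add 5: running sum 21 < 51
add 2: running sum 23 < 51
add 9: running sum 32 < 51
add 7: running sum 39 < 51
add 11: running sum 50 < 51
end 9: [4, 6, 3, 5, 2, 9, 7, 11, 4] sum 51, len 9
end 10: [6, 3, 5, 2, 9, 7, 11, 4, 5] sum 52, len 9
end 11: [5, 2, 9, 7, 11, 4, 5, 8] sum 51, len 8
Shortest qualifying length: 8.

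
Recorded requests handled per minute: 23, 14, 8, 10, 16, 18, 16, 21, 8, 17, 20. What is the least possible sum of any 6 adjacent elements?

82

[23, 14, 8, 10, 16, 18] → sum 89
[14, 8, 10, 16, 18, 16] → sum 82
[8, 10, 16, 18, 16, 21] → sum 89
[10, 16, 18, 16, 21, 8] → sum 89
[16, 18, 16, 21, 8, 17] → sum 96
[18, 16, 21, 8, 17, 20] → sum 100
Least of these is 82.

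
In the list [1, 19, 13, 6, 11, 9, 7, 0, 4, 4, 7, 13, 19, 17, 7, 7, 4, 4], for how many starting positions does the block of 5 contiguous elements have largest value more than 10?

12

1 19 13 6 11 → max 19  > 10 ✓
19 13 6 11 9 → max 19  > 10 ✓
13 6 11 9 7 → max 13  > 10 ✓
6 11 9 7 0 → max 11  > 10 ✓
11 9 7 0 4 → max 11  > 10 ✓
9 7 0 4 4 → max 9
7 0 4 4 7 → max 7
0 4 4 7 13 → max 13  > 10 ✓
4 4 7 13 19 → max 19  > 10 ✓
4 7 13 19 17 → max 19  > 10 ✓
7 13 19 17 7 → max 19  > 10 ✓
13 19 17 7 7 → max 19  > 10 ✓
19 17 7 7 4 → max 19  > 10 ✓
17 7 7 4 4 → max 17  > 10 ✓
12 windows satisfy the condition.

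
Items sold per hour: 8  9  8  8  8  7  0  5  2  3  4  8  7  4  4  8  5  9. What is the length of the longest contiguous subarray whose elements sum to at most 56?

11

Extend to the right; shrink from the left whenever the sum exceeds 56:
[8] sum 8 len 1
[8, 9] sum 17 len 2
[8, 9, 8] sum 25 len 3
[8, 9, 8, 8] sum 33 len 4
[8, 9, 8, 8, 8] sum 41 len 5
[8, 9, 8, 8, 8, 7] sum 48 len 6
[8, 9, 8, 8, 8, 7, 0] sum 48 len 7
[8, 9, 8, 8, 8, 7, 0, 5] sum 53 len 8
[8, 9, 8, 8, 8, 7, 0, 5, 2] sum 55 len 9
[9, 8, 8, 8, 7, 0, 5, 2, 3] sum 50 len 9
[9, 8, 8, 8, 7, 0, 5, 2, 3, 4] sum 54 len 10
[8, 8, 8, 7, 0, 5, 2, 3, 4, 8] sum 53 len 10
[8, 8, 7, 0, 5, 2, 3, 4, 8, 7] sum 52 len 10
[8, 8, 7, 0, 5, 2, 3, 4, 8, 7, 4] sum 56 len 11
[8, 7, 0, 5, 2, 3, 4, 8, 7, 4, 4] sum 52 len 11
[7, 0, 5, 2, 3, 4, 8, 7, 4, 4, 8] sum 52 len 11
[0, 5, 2, 3, 4, 8, 7, 4, 4, 8, 5] sum 50 len 11
[2, 3, 4, 8, 7, 4, 4, 8, 5, 9] sum 54 len 10
Longest length seen: 11.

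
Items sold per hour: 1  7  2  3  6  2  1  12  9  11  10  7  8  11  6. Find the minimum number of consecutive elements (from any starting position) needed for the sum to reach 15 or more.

2

Extend right; whenever the sum reaches 15, record the length and shrink from the left:
add 1: running sum 1 < 15
add 7: running sum 8 < 15
add 2: running sum 10 < 15
add 3: running sum 13 < 15
add 6: shortest ending here [7, 2, 3, 6] sum 18, len 4
add 2: shortest ending here [7, 2, 3, 6, 2] sum 20, len 5
add 1: shortest ending here [7, 2, 3, 6, 2, 1] sum 21, len 6
add 12: shortest ending here [2, 1, 12] sum 15, len 3
add 9: shortest ending here [12, 9] sum 21, len 2
add 11: shortest ending here [9, 11] sum 20, len 2
add 10: shortest ending here [11, 10] sum 21, len 2
add 7: shortest ending here [10, 7] sum 17, len 2
add 8: shortest ending here [7, 8] sum 15, len 2
add 11: shortest ending here [8, 11] sum 19, len 2
add 6: shortest ending here [11, 6] sum 17, len 2
Shortest qualifying length: 2.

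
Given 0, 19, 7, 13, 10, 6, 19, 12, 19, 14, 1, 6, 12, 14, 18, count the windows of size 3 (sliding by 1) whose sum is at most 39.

10

(0, 19, 7) → sum 26  ≤ 39 ✓
(19, 7, 13) → sum 39  ≤ 39 ✓
(7, 13, 10) → sum 30  ≤ 39 ✓
(13, 10, 6) → sum 29  ≤ 39 ✓
(10, 6, 19) → sum 35  ≤ 39 ✓
(6, 19, 12) → sum 37  ≤ 39 ✓
(19, 12, 19) → sum 50
(12, 19, 14) → sum 45
(19, 14, 1) → sum 34  ≤ 39 ✓
(14, 1, 6) → sum 21  ≤ 39 ✓
(1, 6, 12) → sum 19  ≤ 39 ✓
(6, 12, 14) → sum 32  ≤ 39 ✓
(12, 14, 18) → sum 44
10 windows satisfy the condition.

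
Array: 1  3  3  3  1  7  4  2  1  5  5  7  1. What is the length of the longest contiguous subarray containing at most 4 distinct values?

7

[1] 1 distinct, len 1
[1, 3] 2 distinct, len 2
[1, 3, 3] 2 distinct, len 3
[1, 3, 3, 3] 2 distinct, len 4
[1, 3, 3, 3, 1] 2 distinct, len 5
[1, 3, 3, 3, 1, 7] 3 distinct, len 6
[1, 3, 3, 3, 1, 7, 4] 4 distinct, len 7
[1, 7, 4, 2] 4 distinct, len 4
[1, 7, 4, 2, 1] 4 distinct, len 5
[4, 2, 1, 5] 4 distinct, len 4
[4, 2, 1, 5, 5] 4 distinct, len 5
[2, 1, 5, 5, 7] 4 distinct, len 5
[2, 1, 5, 5, 7, 1] 4 distinct, len 6
Longest length with ≤4 distinct: 7.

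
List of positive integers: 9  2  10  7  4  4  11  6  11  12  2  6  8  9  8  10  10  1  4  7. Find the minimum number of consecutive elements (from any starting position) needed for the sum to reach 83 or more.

Extend right; whenever the sum reaches 83, record the length and shrink from the left:
add 9: running sum 9 < 83
add 2: running sum 11 < 83
add 10: running sum 21 < 83
add 7: running sum 28 < 83
add 4: running sum 32 < 83
add 4: running sum 36 < 83
add 11: running sum 47 < 83
add 6: running sum 53 < 83
add 11: running sum 64 < 83
add 12: running sum 76 < 83
add 2: running sum 78 < 83
end 11: [9, 2, 10, 7, 4, 4, 11, 6, 11, 12, 2, 6] sum 84, len 12
end 12: [2, 10, 7, 4, 4, 11, 6, 11, 12, 2, 6, 8] sum 83, len 12
end 13: [10, 7, 4, 4, 11, 6, 11, 12, 2, 6, 8, 9] sum 90, len 12
end 14: [7, 4, 4, 11, 6, 11, 12, 2, 6, 8, 9, 8] sum 88, len 12
end 15: [11, 6, 11, 12, 2, 6, 8, 9, 8, 10] sum 83, len 10
end 16: [11, 6, 11, 12, 2, 6, 8, 9, 8, 10, 10] sum 93, len 11
end 17: [6, 11, 12, 2, 6, 8, 9, 8, 10, 10, 1] sum 83, len 11
end 18: [6, 11, 12, 2, 6, 8, 9, 8, 10, 10, 1, 4] sum 87, len 12
end 19: [11, 12, 2, 6, 8, 9, 8, 10, 10, 1, 4, 7] sum 88, len 12
Shortest qualifying length: 10.

10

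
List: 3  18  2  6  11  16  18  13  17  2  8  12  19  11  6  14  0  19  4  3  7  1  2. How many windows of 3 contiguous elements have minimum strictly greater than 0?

(3, 18, 2) → min 2  > 0 ✓
(18, 2, 6) → min 2  > 0 ✓
(2, 6, 11) → min 2  > 0 ✓
(6, 11, 16) → min 6  > 0 ✓
(11, 16, 18) → min 11  > 0 ✓
(16, 18, 13) → min 13  > 0 ✓
(18, 13, 17) → min 13  > 0 ✓
(13, 17, 2) → min 2  > 0 ✓
(17, 2, 8) → min 2  > 0 ✓
(2, 8, 12) → min 2  > 0 ✓
(8, 12, 19) → min 8  > 0 ✓
(12, 19, 11) → min 11  > 0 ✓
(19, 11, 6) → min 6  > 0 ✓
(11, 6, 14) → min 6  > 0 ✓
(6, 14, 0) → min 0
(14, 0, 19) → min 0
(0, 19, 4) → min 0
(19, 4, 3) → min 3  > 0 ✓
(4, 3, 7) → min 3  > 0 ✓
(3, 7, 1) → min 1  > 0 ✓
(7, 1, 2) → min 1  > 0 ✓
18 windows satisfy the condition.

18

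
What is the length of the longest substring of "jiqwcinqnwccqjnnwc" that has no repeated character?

5

[j] len 1
[j, i] len 2
[j, i, q] len 3
[j, i, q, w] len 4
[j, i, q, w, c] len 5
[q, w, c, i] len 4
[q, w, c, i, n] len 5
[w, c, i, n, q] len 5
[q, n] len 2
[q, n, w] len 3
[q, n, w, c] len 4
[c] len 1
[c, q] len 2
[c, q, j] len 3
[c, q, j, n] len 4
[n] len 1
[n, w] len 2
[n, w, c] len 3
Longest all-distinct length: 5.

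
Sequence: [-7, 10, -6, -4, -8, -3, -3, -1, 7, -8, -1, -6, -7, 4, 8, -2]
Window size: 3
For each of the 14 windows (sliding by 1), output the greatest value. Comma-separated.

10, 10, -4, -3, -3, -1, 7, 7, 7, -1, -1, 4, 8, 8

-7 10 -6 → max 10
10 -6 -4 → max 10
-6 -4 -8 → max -4
-4 -8 -3 → max -3
-8 -3 -3 → max -3
-3 -3 -1 → max -1
-3 -1 7 → max 7
-1 7 -8 → max 7
7 -8 -1 → max 7
-8 -1 -6 → max -1
-1 -6 -7 → max -1
-6 -7 4 → max 4
-7 4 8 → max 8
4 8 -2 → max 8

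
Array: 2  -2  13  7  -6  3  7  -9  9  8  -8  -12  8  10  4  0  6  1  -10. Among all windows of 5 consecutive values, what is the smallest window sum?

-12

Each size-5 window and its sum:
2 -2 13 7 -6 → sum 14
-2 13 7 -6 3 → sum 15
13 7 -6 3 7 → sum 24
7 -6 3 7 -9 → sum 2
-6 3 7 -9 9 → sum 4
3 7 -9 9 8 → sum 18
7 -9 9 8 -8 → sum 7
-9 9 8 -8 -12 → sum -12
9 8 -8 -12 8 → sum 5
8 -8 -12 8 10 → sum 6
-8 -12 8 10 4 → sum 2
-12 8 10 4 0 → sum 10
8 10 4 0 6 → sum 28
10 4 0 6 1 → sum 21
4 0 6 1 -10 → sum 1
Smallest of these is -12.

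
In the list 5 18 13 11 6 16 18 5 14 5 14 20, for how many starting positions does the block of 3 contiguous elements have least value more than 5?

(5, 18, 13) → min 5
(18, 13, 11) → min 11  > 5 ✓
(13, 11, 6) → min 6  > 5 ✓
(11, 6, 16) → min 6  > 5 ✓
(6, 16, 18) → min 6  > 5 ✓
(16, 18, 5) → min 5
(18, 5, 14) → min 5
(5, 14, 5) → min 5
(14, 5, 14) → min 5
(5, 14, 20) → min 5
4 windows satisfy the condition.

4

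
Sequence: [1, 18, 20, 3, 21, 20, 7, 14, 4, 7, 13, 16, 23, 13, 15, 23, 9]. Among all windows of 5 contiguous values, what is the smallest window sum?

(1, 18, 20, 3, 21) → sum 63
(18, 20, 3, 21, 20) → sum 82
(20, 3, 21, 20, 7) → sum 71
(3, 21, 20, 7, 14) → sum 65
(21, 20, 7, 14, 4) → sum 66
(20, 7, 14, 4, 7) → sum 52
(7, 14, 4, 7, 13) → sum 45
(14, 4, 7, 13, 16) → sum 54
(4, 7, 13, 16, 23) → sum 63
(7, 13, 16, 23, 13) → sum 72
(13, 16, 23, 13, 15) → sum 80
(16, 23, 13, 15, 23) → sum 90
(23, 13, 15, 23, 9) → sum 83
Smallest of these is 45.

45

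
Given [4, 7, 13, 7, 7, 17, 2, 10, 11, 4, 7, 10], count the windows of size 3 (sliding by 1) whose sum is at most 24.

[4, 7, 13] → sum 24  ≤ 24 ✓
[7, 13, 7] → sum 27
[13, 7, 7] → sum 27
[7, 7, 17] → sum 31
[7, 17, 2] → sum 26
[17, 2, 10] → sum 29
[2, 10, 11] → sum 23  ≤ 24 ✓
[10, 11, 4] → sum 25
[11, 4, 7] → sum 22  ≤ 24 ✓
[4, 7, 10] → sum 21  ≤ 24 ✓
4 windows satisfy the condition.

4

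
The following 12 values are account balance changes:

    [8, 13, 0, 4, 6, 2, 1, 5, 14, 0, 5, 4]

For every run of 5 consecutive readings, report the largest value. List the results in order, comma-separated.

13, 13, 6, 6, 14, 14, 14, 14

Sliding a size-5 window across the 12 values:
(8, 13, 0, 4, 6) → max 13
(13, 0, 4, 6, 2) → max 13
(0, 4, 6, 2, 1) → max 6
(4, 6, 2, 1, 5) → max 6
(6, 2, 1, 5, 14) → max 14
(2, 1, 5, 14, 0) → max 14
(1, 5, 14, 0, 5) → max 14
(5, 14, 0, 5, 4) → max 14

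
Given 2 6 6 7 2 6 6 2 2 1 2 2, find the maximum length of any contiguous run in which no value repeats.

3

[2] len 1
[2, 6] len 2
[6] len 1
[6, 7] len 2
[6, 7, 2] len 3
[7, 2, 6] len 3
[6] len 1
[6, 2] len 2
[2] len 1
[2, 1] len 2
[1, 2] len 2
[2] len 1
Longest all-distinct length: 3.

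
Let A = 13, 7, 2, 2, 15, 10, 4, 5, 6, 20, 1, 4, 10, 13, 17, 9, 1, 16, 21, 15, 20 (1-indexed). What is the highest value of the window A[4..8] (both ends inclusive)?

Elements at indices 4..8: 2, 15, 10, 4, 5
max(2, 15, 10, 4, 5) = 15

15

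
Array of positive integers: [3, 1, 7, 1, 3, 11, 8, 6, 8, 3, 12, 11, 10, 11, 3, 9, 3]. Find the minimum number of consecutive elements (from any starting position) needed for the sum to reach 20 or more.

add 3: running sum 3 < 20
add 1: running sum 4 < 20
add 7: running sum 11 < 20
add 1: running sum 12 < 20
add 3: running sum 15 < 20
end 5: [7, 1, 3, 11] sum 22, len 4
end 6: [3, 11, 8] sum 22, len 3
end 7: [11, 8, 6] sum 25, len 3
end 8: [8, 6, 8] sum 22, len 3
end 9: [8, 6, 8, 3] sum 25, len 4
end 10: [8, 3, 12] sum 23, len 3
end 11: [12, 11] sum 23, len 2
end 12: [11, 10] sum 21, len 2
end 13: [10, 11] sum 21, len 2
end 14: [10, 11, 3] sum 24, len 3
end 15: [11, 3, 9] sum 23, len 3
end 16: [11, 3, 9, 3] sum 26, len 4
Shortest qualifying length: 2.

2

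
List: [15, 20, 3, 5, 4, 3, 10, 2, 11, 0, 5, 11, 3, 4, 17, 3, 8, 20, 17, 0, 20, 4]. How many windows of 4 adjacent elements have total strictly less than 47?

(15, 20, 3, 5) → sum 43  < 47 ✓
(20, 3, 5, 4) → sum 32  < 47 ✓
(3, 5, 4, 3) → sum 15  < 47 ✓
(5, 4, 3, 10) → sum 22  < 47 ✓
(4, 3, 10, 2) → sum 19  < 47 ✓
(3, 10, 2, 11) → sum 26  < 47 ✓
(10, 2, 11, 0) → sum 23  < 47 ✓
(2, 11, 0, 5) → sum 18  < 47 ✓
(11, 0, 5, 11) → sum 27  < 47 ✓
(0, 5, 11, 3) → sum 19  < 47 ✓
(5, 11, 3, 4) → sum 23  < 47 ✓
(11, 3, 4, 17) → sum 35  < 47 ✓
(3, 4, 17, 3) → sum 27  < 47 ✓
(4, 17, 3, 8) → sum 32  < 47 ✓
(17, 3, 8, 20) → sum 48
(3, 8, 20, 17) → sum 48
(8, 20, 17, 0) → sum 45  < 47 ✓
(20, 17, 0, 20) → sum 57
(17, 0, 20, 4) → sum 41  < 47 ✓
16 windows satisfy the condition.

16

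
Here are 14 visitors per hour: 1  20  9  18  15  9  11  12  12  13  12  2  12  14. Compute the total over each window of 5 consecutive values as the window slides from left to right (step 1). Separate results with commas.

63, 71, 62, 65, 59, 57, 60, 51, 51, 53

1 20 9 18 15 → sum 63
20 9 18 15 9 → sum 71
9 18 15 9 11 → sum 62
18 15 9 11 12 → sum 65
15 9 11 12 12 → sum 59
9 11 12 12 13 → sum 57
11 12 12 13 12 → sum 60
12 12 13 12 2 → sum 51
12 13 12 2 12 → sum 51
13 12 2 12 14 → sum 53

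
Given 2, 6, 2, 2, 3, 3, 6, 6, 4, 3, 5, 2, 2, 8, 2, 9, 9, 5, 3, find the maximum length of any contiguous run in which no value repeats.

add 2: [2] len 1
add 6: [2, 6] len 2
add 2 (repeat 2, move left end past it): [6, 2] len 2
add 2 (repeat 2, move left end past it): [2] len 1
add 3: [2, 3] len 2
add 3 (repeat 3, move left end past it): [3] len 1
add 6: [3, 6] len 2
add 6 (repeat 6, move left end past it): [6] len 1
add 4: [6, 4] len 2
add 3: [6, 4, 3] len 3
add 5: [6, 4, 3, 5] len 4
add 2: [6, 4, 3, 5, 2] len 5
add 2 (repeat 2, move left end past it): [2] len 1
add 8: [2, 8] len 2
add 2 (repeat 2, move left end past it): [8, 2] len 2
add 9: [8, 2, 9] len 3
add 9 (repeat 9, move left end past it): [9] len 1
add 5: [9, 5] len 2
add 3: [9, 5, 3] len 3
Longest all-distinct length: 5.

5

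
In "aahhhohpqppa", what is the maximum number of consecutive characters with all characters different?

4

[a] len 1
[a] len 1
[a, h] len 2
[h] len 1
[h] len 1
[h, o] len 2
[o, h] len 2
[o, h, p] len 3
[o, h, p, q] len 4
[q, p] len 2
[p] len 1
[p, a] len 2
Longest all-distinct length: 4.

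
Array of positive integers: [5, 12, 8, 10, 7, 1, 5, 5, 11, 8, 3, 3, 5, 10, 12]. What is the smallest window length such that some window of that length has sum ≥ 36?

Extend right; whenever the sum reaches 36, record the length and shrink from the left:
add 5: running sum 5 < 36
add 12: running sum 17 < 36
add 8: running sum 25 < 36
add 10: running sum 35 < 36
add 7: shortest ending here [12, 8, 10, 7] sum 37, len 4
add 1: shortest ending here [12, 8, 10, 7, 1] sum 38, len 5
add 5: shortest ending here [12, 8, 10, 7, 1, 5] sum 43, len 6
add 5: shortest ending here [8, 10, 7, 1, 5, 5] sum 36, len 6
add 11: shortest ending here [10, 7, 1, 5, 5, 11] sum 39, len 6
add 8: shortest ending here [7, 1, 5, 5, 11, 8] sum 37, len 6
add 3: shortest ending here [7, 1, 5, 5, 11, 8, 3] sum 40, len 7
add 3: shortest ending here [1, 5, 5, 11, 8, 3, 3] sum 36, len 7
add 5: shortest ending here [5, 5, 11, 8, 3, 3, 5] sum 40, len 7
add 10: shortest ending here [11, 8, 3, 3, 5, 10] sum 40, len 6
add 12: shortest ending here [8, 3, 3, 5, 10, 12] sum 41, len 6
Shortest qualifying length: 4.

4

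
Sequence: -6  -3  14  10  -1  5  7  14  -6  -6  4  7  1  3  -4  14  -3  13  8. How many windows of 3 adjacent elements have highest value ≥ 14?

-6 -3 14 → max 14  ≥ 14 ✓
-3 14 10 → max 14  ≥ 14 ✓
14 10 -1 → max 14  ≥ 14 ✓
10 -1 5 → max 10
-1 5 7 → max 7
5 7 14 → max 14  ≥ 14 ✓
7 14 -6 → max 14  ≥ 14 ✓
14 -6 -6 → max 14  ≥ 14 ✓
-6 -6 4 → max 4
-6 4 7 → max 7
4 7 1 → max 7
7 1 3 → max 7
1 3 -4 → max 3
3 -4 14 → max 14  ≥ 14 ✓
-4 14 -3 → max 14  ≥ 14 ✓
14 -3 13 → max 14  ≥ 14 ✓
-3 13 8 → max 13
9 windows satisfy the condition.

9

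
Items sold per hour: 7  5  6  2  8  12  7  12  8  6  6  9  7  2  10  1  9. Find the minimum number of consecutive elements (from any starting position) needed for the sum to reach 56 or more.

add 7: running sum 7 < 56
add 5: running sum 12 < 56
add 6: running sum 18 < 56
add 2: running sum 20 < 56
add 8: running sum 28 < 56
add 12: running sum 40 < 56
add 7: running sum 47 < 56
end 7: [7, 5, 6, 2, 8, 12, 7, 12] sum 59, len 8
end 8: [5, 6, 2, 8, 12, 7, 12, 8] sum 60, len 8
end 9: [6, 2, 8, 12, 7, 12, 8, 6] sum 61, len 8
end 10: [8, 12, 7, 12, 8, 6, 6] sum 59, len 7
end 11: [12, 7, 12, 8, 6, 6, 9] sum 60, len 7
end 12: [12, 7, 12, 8, 6, 6, 9, 7] sum 67, len 8
end 13: [7, 12, 8, 6, 6, 9, 7, 2] sum 57, len 8
end 14: [12, 8, 6, 6, 9, 7, 2, 10] sum 60, len 8
end 15: [12, 8, 6, 6, 9, 7, 2, 10, 1] sum 61, len 9
end 16: [8, 6, 6, 9, 7, 2, 10, 1, 9] sum 58, len 9
Shortest qualifying length: 7.

7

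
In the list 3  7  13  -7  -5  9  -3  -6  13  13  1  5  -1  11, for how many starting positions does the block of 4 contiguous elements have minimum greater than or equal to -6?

7

3 7 13 -7 → min -7
7 13 -7 -5 → min -7
13 -7 -5 9 → min -7
-7 -5 9 -3 → min -7
-5 9 -3 -6 → min -6  ≥ -6 ✓
9 -3 -6 13 → min -6  ≥ -6 ✓
-3 -6 13 13 → min -6  ≥ -6 ✓
-6 13 13 1 → min -6  ≥ -6 ✓
13 13 1 5 → min 1  ≥ -6 ✓
13 1 5 -1 → min -1  ≥ -6 ✓
1 5 -1 11 → min -1  ≥ -6 ✓
7 windows satisfy the condition.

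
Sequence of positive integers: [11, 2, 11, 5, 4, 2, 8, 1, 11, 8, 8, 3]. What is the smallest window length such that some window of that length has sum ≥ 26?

add 11: running sum 11 < 26
add 2: running sum 13 < 26
add 11: running sum 24 < 26
add 5: shortest ending here [11, 2, 11, 5] sum 29, len 4
add 4: shortest ending here [11, 2, 11, 5, 4] sum 33, len 5
add 2: shortest ending here [11, 2, 11, 5, 4, 2] sum 35, len 6
add 8: shortest ending here [11, 5, 4, 2, 8] sum 30, len 5
add 1: shortest ending here [11, 5, 4, 2, 8, 1] sum 31, len 6
add 11: shortest ending here [4, 2, 8, 1, 11] sum 26, len 5
add 8: shortest ending here [8, 1, 11, 8] sum 28, len 4
add 8: shortest ending here [11, 8, 8] sum 27, len 3
add 3: shortest ending here [11, 8, 8, 3] sum 30, len 4
Shortest qualifying length: 3.

3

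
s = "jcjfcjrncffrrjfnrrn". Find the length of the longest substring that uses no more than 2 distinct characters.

4

[j] 1 distinct, len 1
[j, c] 2 distinct, len 2
[j, c, j] 2 distinct, len 3
[j, f] 2 distinct, len 2
[f, c] 2 distinct, len 2
[c, j] 2 distinct, len 2
[j, r] 2 distinct, len 2
[r, n] 2 distinct, len 2
[n, c] 2 distinct, len 2
[c, f] 2 distinct, len 2
[c, f, f] 2 distinct, len 3
[f, f, r] 2 distinct, len 3
[f, f, r, r] 2 distinct, len 4
[r, r, j] 2 distinct, len 3
[j, f] 2 distinct, len 2
[f, n] 2 distinct, len 2
[n, r] 2 distinct, len 2
[n, r, r] 2 distinct, len 3
[n, r, r, n] 2 distinct, len 4
Longest length with ≤2 distinct: 4.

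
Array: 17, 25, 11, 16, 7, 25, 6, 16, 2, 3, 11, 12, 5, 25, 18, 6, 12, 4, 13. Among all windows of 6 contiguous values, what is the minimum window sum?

49

(17, 25, 11, 16, 7, 25) → sum 101
(25, 11, 16, 7, 25, 6) → sum 90
(11, 16, 7, 25, 6, 16) → sum 81
(16, 7, 25, 6, 16, 2) → sum 72
(7, 25, 6, 16, 2, 3) → sum 59
(25, 6, 16, 2, 3, 11) → sum 63
(6, 16, 2, 3, 11, 12) → sum 50
(16, 2, 3, 11, 12, 5) → sum 49
(2, 3, 11, 12, 5, 25) → sum 58
(3, 11, 12, 5, 25, 18) → sum 74
(11, 12, 5, 25, 18, 6) → sum 77
(12, 5, 25, 18, 6, 12) → sum 78
(5, 25, 18, 6, 12, 4) → sum 70
(25, 18, 6, 12, 4, 13) → sum 78
Minimum of these is 49.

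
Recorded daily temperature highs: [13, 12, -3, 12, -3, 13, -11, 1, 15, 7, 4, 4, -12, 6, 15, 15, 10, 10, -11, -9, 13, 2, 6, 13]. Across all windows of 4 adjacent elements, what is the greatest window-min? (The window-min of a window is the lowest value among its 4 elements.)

10

[13, 12, -3, 12] → min -3
[12, -3, 12, -3] → min -3
[-3, 12, -3, 13] → min -3
[12, -3, 13, -11] → min -11
[-3, 13, -11, 1] → min -11
[13, -11, 1, 15] → min -11
[-11, 1, 15, 7] → min -11
[1, 15, 7, 4] → min 1
[15, 7, 4, 4] → min 4
[7, 4, 4, -12] → min -12
[4, 4, -12, 6] → min -12
[4, -12, 6, 15] → min -12
[-12, 6, 15, 15] → min -12
[6, 15, 15, 10] → min 6
[15, 15, 10, 10] → min 10
[15, 10, 10, -11] → min -11
[10, 10, -11, -9] → min -11
[10, -11, -9, 13] → min -11
[-11, -9, 13, 2] → min -11
[-9, 13, 2, 6] → min -9
[13, 2, 6, 13] → min 2
Greatest of these is 10.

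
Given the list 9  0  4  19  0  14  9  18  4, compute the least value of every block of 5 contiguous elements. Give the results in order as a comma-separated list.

0, 0, 0, 0, 0

9 0 4 19 0 → min 0
0 4 19 0 14 → min 0
4 19 0 14 9 → min 0
19 0 14 9 18 → min 0
0 14 9 18 4 → min 0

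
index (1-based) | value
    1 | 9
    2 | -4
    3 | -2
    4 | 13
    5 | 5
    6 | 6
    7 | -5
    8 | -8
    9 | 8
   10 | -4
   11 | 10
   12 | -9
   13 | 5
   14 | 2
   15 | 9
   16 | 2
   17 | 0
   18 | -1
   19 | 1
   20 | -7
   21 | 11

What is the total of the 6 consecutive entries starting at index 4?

19

Elements at indices 4..9: 13, 5, 6, -5, -8, 8
sum(13, 5, 6, -5, -8, 8) = 19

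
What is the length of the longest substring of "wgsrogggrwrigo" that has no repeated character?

5

[w] len 1
[w, g] len 2
[w, g, s] len 3
[w, g, s, r] len 4
[w, g, s, r, o] len 5
[s, r, o, g] len 4
[g] len 1
[g] len 1
[g, r] len 2
[g, r, w] len 3
[w, r] len 2
[w, r, i] len 3
[w, r, i, g] len 4
[w, r, i, g, o] len 5
Longest all-distinct length: 5.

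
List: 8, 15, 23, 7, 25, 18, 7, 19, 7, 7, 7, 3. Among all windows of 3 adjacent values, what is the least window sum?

Window sums for each of the 10 positions:
(8, 15, 23) → sum 46
(15, 23, 7) → sum 45
(23, 7, 25) → sum 55
(7, 25, 18) → sum 50
(25, 18, 7) → sum 50
(18, 7, 19) → sum 44
(7, 19, 7) → sum 33
(19, 7, 7) → sum 33
(7, 7, 7) → sum 21
(7, 7, 3) → sum 17
Least of these is 17.

17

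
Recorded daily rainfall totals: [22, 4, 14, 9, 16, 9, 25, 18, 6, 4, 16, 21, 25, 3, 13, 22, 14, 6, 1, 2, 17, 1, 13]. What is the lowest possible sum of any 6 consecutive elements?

[22, 4, 14, 9, 16, 9] → sum 74
[4, 14, 9, 16, 9, 25] → sum 77
[14, 9, 16, 9, 25, 18] → sum 91
[9, 16, 9, 25, 18, 6] → sum 83
[16, 9, 25, 18, 6, 4] → sum 78
[9, 25, 18, 6, 4, 16] → sum 78
[25, 18, 6, 4, 16, 21] → sum 90
[18, 6, 4, 16, 21, 25] → sum 90
[6, 4, 16, 21, 25, 3] → sum 75
[4, 16, 21, 25, 3, 13] → sum 82
[16, 21, 25, 3, 13, 22] → sum 100
[21, 25, 3, 13, 22, 14] → sum 98
[25, 3, 13, 22, 14, 6] → sum 83
[3, 13, 22, 14, 6, 1] → sum 59
[13, 22, 14, 6, 1, 2] → sum 58
[22, 14, 6, 1, 2, 17] → sum 62
[14, 6, 1, 2, 17, 1] → sum 41
[6, 1, 2, 17, 1, 13] → sum 40
Lowest of these is 40.

40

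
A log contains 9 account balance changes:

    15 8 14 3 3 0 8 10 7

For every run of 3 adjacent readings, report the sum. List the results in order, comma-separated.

37, 25, 20, 6, 11, 18, 25

Sliding a size-3 window across the 9 values:
[15, 8, 14] → sum 37
[8, 14, 3] → sum 25
[14, 3, 3] → sum 20
[3, 3, 0] → sum 6
[3, 0, 8] → sum 11
[0, 8, 10] → sum 18
[8, 10, 7] → sum 25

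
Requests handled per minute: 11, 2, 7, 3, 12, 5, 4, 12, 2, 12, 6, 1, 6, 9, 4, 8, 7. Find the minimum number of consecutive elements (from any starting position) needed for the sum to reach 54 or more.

add 11: running sum 11 < 54
add 2: running sum 13 < 54
add 7: running sum 20 < 54
add 3: running sum 23 < 54
add 12: running sum 35 < 54
add 5: running sum 40 < 54
add 4: running sum 44 < 54
add 12: shortest ending here [11, 2, 7, 3, 12, 5, 4, 12] sum 56, len 8
add 2: shortest ending here [11, 2, 7, 3, 12, 5, 4, 12, 2] sum 58, len 9
add 12: shortest ending here [7, 3, 12, 5, 4, 12, 2, 12] sum 57, len 8
add 6: shortest ending here [3, 12, 5, 4, 12, 2, 12, 6] sum 56, len 8
add 1: shortest ending here [12, 5, 4, 12, 2, 12, 6, 1] sum 54, len 8
add 6: shortest ending here [12, 5, 4, 12, 2, 12, 6, 1, 6] sum 60, len 9
add 9: shortest ending here [5, 4, 12, 2, 12, 6, 1, 6, 9] sum 57, len 9
add 4: shortest ending here [4, 12, 2, 12, 6, 1, 6, 9, 4] sum 56, len 9
add 8: shortest ending here [12, 2, 12, 6, 1, 6, 9, 4, 8] sum 60, len 9
add 7: shortest ending here [2, 12, 6, 1, 6, 9, 4, 8, 7] sum 55, len 9
Shortest qualifying length: 8.

8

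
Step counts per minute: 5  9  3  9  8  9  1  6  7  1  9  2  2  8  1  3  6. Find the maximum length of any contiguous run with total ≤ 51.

11

[5] sum 5 len 1
[5, 9] sum 14 len 2
[5, 9, 3] sum 17 len 3
[5, 9, 3, 9] sum 26 len 4
[5, 9, 3, 9, 8] sum 34 len 5
[5, 9, 3, 9, 8, 9] sum 43 len 6
[5, 9, 3, 9, 8, 9, 1] sum 44 len 7
[5, 9, 3, 9, 8, 9, 1, 6] sum 50 len 8
[3, 9, 8, 9, 1, 6, 7] sum 43 len 7
[3, 9, 8, 9, 1, 6, 7, 1] sum 44 len 8
[9, 8, 9, 1, 6, 7, 1, 9] sum 50 len 8
[8, 9, 1, 6, 7, 1, 9, 2] sum 43 len 8
[8, 9, 1, 6, 7, 1, 9, 2, 2] sum 45 len 9
[9, 1, 6, 7, 1, 9, 2, 2, 8] sum 45 len 9
[9, 1, 6, 7, 1, 9, 2, 2, 8, 1] sum 46 len 10
[9, 1, 6, 7, 1, 9, 2, 2, 8, 1, 3] sum 49 len 11
[1, 6, 7, 1, 9, 2, 2, 8, 1, 3, 6] sum 46 len 11
Longest length seen: 11.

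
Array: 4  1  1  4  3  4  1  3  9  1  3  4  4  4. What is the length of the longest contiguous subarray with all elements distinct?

4

[4] len 1
[4, 1] len 2
[1] len 1
[1, 4] len 2
[1, 4, 3] len 3
[3, 4] len 2
[3, 4, 1] len 3
[4, 1, 3] len 3
[4, 1, 3, 9] len 4
[3, 9, 1] len 3
[9, 1, 3] len 3
[9, 1, 3, 4] len 4
[4] len 1
[4] len 1
Longest all-distinct length: 4.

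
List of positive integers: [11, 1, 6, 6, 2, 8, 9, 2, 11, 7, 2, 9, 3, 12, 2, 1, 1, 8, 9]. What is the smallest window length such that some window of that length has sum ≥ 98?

Extend right; whenever the sum reaches 98, record the length and shrink from the left:
add 11: running sum 11 < 98
add 1: running sum 12 < 98
add 6: running sum 18 < 98
add 6: running sum 24 < 98
add 2: running sum 26 < 98
add 8: running sum 34 < 98
add 9: running sum 43 < 98
add 2: running sum 45 < 98
add 11: running sum 56 < 98
add 7: running sum 63 < 98
add 2: running sum 65 < 98
add 9: running sum 74 < 98
add 3: running sum 77 < 98
add 12: running sum 89 < 98
add 2: running sum 91 < 98
add 1: running sum 92 < 98
add 1: running sum 93 < 98
add 8: shortest ending here [11, 1, 6, 6, 2, 8, 9, 2, 11, 7, 2, 9, 3, 12, 2, 1, 1, 8] sum 101, len 18
add 9: shortest ending here [6, 6, 2, 8, 9, 2, 11, 7, 2, 9, 3, 12, 2, 1, 1, 8, 9] sum 98, len 17
Shortest qualifying length: 17.

17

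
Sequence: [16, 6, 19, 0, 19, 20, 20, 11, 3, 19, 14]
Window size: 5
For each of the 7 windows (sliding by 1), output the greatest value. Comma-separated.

16 6 19 0 19 → max 19
6 19 0 19 20 → max 20
19 0 19 20 20 → max 20
0 19 20 20 11 → max 20
19 20 20 11 3 → max 20
20 20 11 3 19 → max 20
20 11 3 19 14 → max 20

19, 20, 20, 20, 20, 20, 20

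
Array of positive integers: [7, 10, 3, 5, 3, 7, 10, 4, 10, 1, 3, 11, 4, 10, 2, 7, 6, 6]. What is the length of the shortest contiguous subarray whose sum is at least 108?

18

Extend right; whenever the sum reaches 108, record the length and shrink from the left:
add 7: running sum 7 < 108
add 10: running sum 17 < 108
add 3: running sum 20 < 108
add 5: running sum 25 < 108
add 3: running sum 28 < 108
add 7: running sum 35 < 108
add 10: running sum 45 < 108
add 4: running sum 49 < 108
add 10: running sum 59 < 108
add 1: running sum 60 < 108
add 3: running sum 63 < 108
add 11: running sum 74 < 108
add 4: running sum 78 < 108
add 10: running sum 88 < 108
add 2: running sum 90 < 108
add 7: running sum 97 < 108
add 6: running sum 103 < 108
add 6: shortest ending here [7, 10, 3, 5, 3, 7, 10, 4, 10, 1, 3, 11, 4, 10, 2, 7, 6, 6] sum 109, len 18
Shortest qualifying length: 18.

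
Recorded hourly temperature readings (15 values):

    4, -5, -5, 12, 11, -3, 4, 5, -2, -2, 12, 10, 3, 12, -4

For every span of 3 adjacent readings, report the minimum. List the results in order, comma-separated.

(4, -5, -5) → min -5
(-5, -5, 12) → min -5
(-5, 12, 11) → min -5
(12, 11, -3) → min -3
(11, -3, 4) → min -3
(-3, 4, 5) → min -3
(4, 5, -2) → min -2
(5, -2, -2) → min -2
(-2, -2, 12) → min -2
(-2, 12, 10) → min -2
(12, 10, 3) → min 3
(10, 3, 12) → min 3
(3, 12, -4) → min -4

-5, -5, -5, -3, -3, -3, -2, -2, -2, -2, 3, 3, -4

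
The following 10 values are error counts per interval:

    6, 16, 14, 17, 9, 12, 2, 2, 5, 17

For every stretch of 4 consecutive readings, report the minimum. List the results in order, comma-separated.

6 16 14 17 → min 6
16 14 17 9 → min 9
14 17 9 12 → min 9
17 9 12 2 → min 2
9 12 2 2 → min 2
12 2 2 5 → min 2
2 2 5 17 → min 2

6, 9, 9, 2, 2, 2, 2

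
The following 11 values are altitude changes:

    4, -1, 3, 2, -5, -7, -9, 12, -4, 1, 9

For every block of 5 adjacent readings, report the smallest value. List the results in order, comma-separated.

4 -1 3 2 -5 → min -5
-1 3 2 -5 -7 → min -7
3 2 -5 -7 -9 → min -9
2 -5 -7 -9 12 → min -9
-5 -7 -9 12 -4 → min -9
-7 -9 12 -4 1 → min -9
-9 12 -4 1 9 → min -9

-5, -7, -9, -9, -9, -9, -9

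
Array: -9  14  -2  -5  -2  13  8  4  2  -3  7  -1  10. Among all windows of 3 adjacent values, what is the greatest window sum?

-9 14 -2 → sum 3
14 -2 -5 → sum 7
-2 -5 -2 → sum -9
-5 -2 13 → sum 6
-2 13 8 → sum 19
13 8 4 → sum 25
8 4 2 → sum 14
4 2 -3 → sum 3
2 -3 7 → sum 6
-3 7 -1 → sum 3
7 -1 10 → sum 16
Greatest of these is 25.

25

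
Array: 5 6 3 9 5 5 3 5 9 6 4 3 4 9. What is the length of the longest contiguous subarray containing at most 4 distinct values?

10

add 5: window [5] (1 distinct), len 1
add 6: window [5, 6] (2 distinct), len 2
add 3: window [5, 6, 3] (3 distinct), len 3
add 9: window [5, 6, 3, 9] (4 distinct), len 4
add 5: window [5, 6, 3, 9, 5] (4 distinct), len 5
add 5: window [5, 6, 3, 9, 5, 5] (4 distinct), len 6
add 3: window [5, 6, 3, 9, 5, 5, 3] (4 distinct), len 7
add 5: window [5, 6, 3, 9, 5, 5, 3, 5] (4 distinct), len 8
add 9: window [5, 6, 3, 9, 5, 5, 3, 5, 9] (4 distinct), len 9
add 6: window [5, 6, 3, 9, 5, 5, 3, 5, 9, 6] (4 distinct), len 10
add 4: window [5, 9, 6, 4] (4 distinct), len 4
add 3: window [9, 6, 4, 3] (4 distinct), len 4
add 4: window [9, 6, 4, 3, 4] (4 distinct), len 5
add 9: window [9, 6, 4, 3, 4, 9] (4 distinct), len 6
Longest length with ≤4 distinct: 10.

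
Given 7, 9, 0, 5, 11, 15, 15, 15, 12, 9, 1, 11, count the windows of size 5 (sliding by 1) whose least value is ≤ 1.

5

7 9 0 5 11 → min 0  ≤ 1 ✓
9 0 5 11 15 → min 0  ≤ 1 ✓
0 5 11 15 15 → min 0  ≤ 1 ✓
5 11 15 15 15 → min 5
11 15 15 15 12 → min 11
15 15 15 12 9 → min 9
15 15 12 9 1 → min 1  ≤ 1 ✓
15 12 9 1 11 → min 1  ≤ 1 ✓
5 windows satisfy the condition.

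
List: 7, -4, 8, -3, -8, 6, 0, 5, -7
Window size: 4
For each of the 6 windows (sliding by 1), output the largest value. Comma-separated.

8, 8, 8, 6, 6, 6

[7, -4, 8, -3] → max 8
[-4, 8, -3, -8] → max 8
[8, -3, -8, 6] → max 8
[-3, -8, 6, 0] → max 6
[-8, 6, 0, 5] → max 6
[6, 0, 5, -7] → max 6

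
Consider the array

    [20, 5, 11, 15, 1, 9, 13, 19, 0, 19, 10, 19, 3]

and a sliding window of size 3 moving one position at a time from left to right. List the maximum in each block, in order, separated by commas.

20 5 11 → max 20
5 11 15 → max 15
11 15 1 → max 15
15 1 9 → max 15
1 9 13 → max 13
9 13 19 → max 19
13 19 0 → max 19
19 0 19 → max 19
0 19 10 → max 19
19 10 19 → max 19
10 19 3 → max 19

20, 15, 15, 15, 13, 19, 19, 19, 19, 19, 19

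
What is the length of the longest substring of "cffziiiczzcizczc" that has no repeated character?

3

add c: [c] len 1
add f: [c, f] len 2
add f (repeat f, move left end past it): [f] len 1
add z: [f, z] len 2
add i: [f, z, i] len 3
add i (repeat i, move left end past it): [i] len 1
add i (repeat i, move left end past it): [i] len 1
add c: [i, c] len 2
add z: [i, c, z] len 3
add z (repeat z, move left end past it): [z] len 1
add c: [z, c] len 2
add i: [z, c, i] len 3
add z (repeat z, move left end past it): [c, i, z] len 3
add c (repeat c, move left end past it): [i, z, c] len 3
add z (repeat z, move left end past it): [c, z] len 2
add c (repeat c, move left end past it): [z, c] len 2
Longest all-distinct length: 3.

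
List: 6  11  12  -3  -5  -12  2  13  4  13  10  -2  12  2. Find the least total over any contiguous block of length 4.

[6, 11, 12, -3] → sum 26
[11, 12, -3, -5] → sum 15
[12, -3, -5, -12] → sum -8
[-3, -5, -12, 2] → sum -18
[-5, -12, 2, 13] → sum -2
[-12, 2, 13, 4] → sum 7
[2, 13, 4, 13] → sum 32
[13, 4, 13, 10] → sum 40
[4, 13, 10, -2] → sum 25
[13, 10, -2, 12] → sum 33
[10, -2, 12, 2] → sum 22
Least of these is -18.

-18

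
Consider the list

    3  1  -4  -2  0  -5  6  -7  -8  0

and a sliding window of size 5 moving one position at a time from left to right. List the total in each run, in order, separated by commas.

Sliding a size-5 window across the 10 values:
[3, 1, -4, -2, 0] → sum -2
[1, -4, -2, 0, -5] → sum -10
[-4, -2, 0, -5, 6] → sum -5
[-2, 0, -5, 6, -7] → sum -8
[0, -5, 6, -7, -8] → sum -14
[-5, 6, -7, -8, 0] → sum -14

-2, -10, -5, -8, -14, -14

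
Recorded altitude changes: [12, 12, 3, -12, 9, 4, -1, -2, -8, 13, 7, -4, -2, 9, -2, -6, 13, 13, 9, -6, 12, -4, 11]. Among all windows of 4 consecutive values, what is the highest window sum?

29

Each size-4 window and its sum:
12 12 3 -12 → sum 15
12 3 -12 9 → sum 12
3 -12 9 4 → sum 4
-12 9 4 -1 → sum 0
9 4 -1 -2 → sum 10
4 -1 -2 -8 → sum -7
-1 -2 -8 13 → sum 2
-2 -8 13 7 → sum 10
-8 13 7 -4 → sum 8
13 7 -4 -2 → sum 14
7 -4 -2 9 → sum 10
-4 -2 9 -2 → sum 1
-2 9 -2 -6 → sum -1
9 -2 -6 13 → sum 14
-2 -6 13 13 → sum 18
-6 13 13 9 → sum 29
13 13 9 -6 → sum 29
13 9 -6 12 → sum 28
9 -6 12 -4 → sum 11
-6 12 -4 11 → sum 13
Highest of these is 29.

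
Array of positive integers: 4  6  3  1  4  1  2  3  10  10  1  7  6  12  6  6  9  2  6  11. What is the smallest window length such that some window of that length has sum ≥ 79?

12

add 4: running sum 4 < 79
add 6: running sum 10 < 79
add 3: running sum 13 < 79
add 1: running sum 14 < 79
add 4: running sum 18 < 79
add 1: running sum 19 < 79
add 2: running sum 21 < 79
add 3: running sum 24 < 79
add 10: running sum 34 < 79
add 10: running sum 44 < 79
add 1: running sum 45 < 79
add 7: running sum 52 < 79
add 6: running sum 58 < 79
add 12: running sum 70 < 79
add 6: running sum 76 < 79
add 6: shortest ending here [4, 6, 3, 1, 4, 1, 2, 3, 10, 10, 1, 7, 6, 12, 6, 6] sum 82, len 16
add 9: shortest ending here [3, 1, 4, 1, 2, 3, 10, 10, 1, 7, 6, 12, 6, 6, 9] sum 81, len 15
add 2: shortest ending here [4, 1, 2, 3, 10, 10, 1, 7, 6, 12, 6, 6, 9, 2] sum 79, len 14
add 6: shortest ending here [2, 3, 10, 10, 1, 7, 6, 12, 6, 6, 9, 2, 6] sum 80, len 13
add 11: shortest ending here [10, 10, 1, 7, 6, 12, 6, 6, 9, 2, 6, 11] sum 86, len 12
Shortest qualifying length: 12.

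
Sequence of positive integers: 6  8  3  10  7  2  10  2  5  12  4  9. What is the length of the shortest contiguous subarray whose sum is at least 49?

add 6: running sum 6 < 49
add 8: running sum 14 < 49
add 3: running sum 17 < 49
add 10: running sum 27 < 49
add 7: running sum 34 < 49
add 2: running sum 36 < 49
add 10: running sum 46 < 49
add 2: running sum 48 < 49
end 8: [6, 8, 3, 10, 7, 2, 10, 2, 5] sum 53, len 9
end 9: [3, 10, 7, 2, 10, 2, 5, 12] sum 51, len 8
end 10: [10, 7, 2, 10, 2, 5, 12, 4] sum 52, len 8
end 11: [7, 2, 10, 2, 5, 12, 4, 9] sum 51, len 8
Shortest qualifying length: 8.

8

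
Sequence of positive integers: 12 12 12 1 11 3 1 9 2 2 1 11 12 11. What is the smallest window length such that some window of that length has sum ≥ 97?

add 12: running sum 12 < 97
add 12: running sum 24 < 97
add 12: running sum 36 < 97
add 1: running sum 37 < 97
add 11: running sum 48 < 97
add 3: running sum 51 < 97
add 1: running sum 52 < 97
add 9: running sum 61 < 97
add 2: running sum 63 < 97
add 2: running sum 65 < 97
add 1: running sum 66 < 97
add 11: running sum 77 < 97
add 12: running sum 89 < 97
add 11: shortest ending here [12, 12, 12, 1, 11, 3, 1, 9, 2, 2, 1, 11, 12, 11] sum 100, len 14
Shortest qualifying length: 14.

14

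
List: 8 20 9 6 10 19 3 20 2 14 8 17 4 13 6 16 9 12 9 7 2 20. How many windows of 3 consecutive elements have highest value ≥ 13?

16

(8, 20, 9) → max 20  ≥ 13 ✓
(20, 9, 6) → max 20  ≥ 13 ✓
(9, 6, 10) → max 10
(6, 10, 19) → max 19  ≥ 13 ✓
(10, 19, 3) → max 19  ≥ 13 ✓
(19, 3, 20) → max 20  ≥ 13 ✓
(3, 20, 2) → max 20  ≥ 13 ✓
(20, 2, 14) → max 20  ≥ 13 ✓
(2, 14, 8) → max 14  ≥ 13 ✓
(14, 8, 17) → max 17  ≥ 13 ✓
(8, 17, 4) → max 17  ≥ 13 ✓
(17, 4, 13) → max 17  ≥ 13 ✓
(4, 13, 6) → max 13  ≥ 13 ✓
(13, 6, 16) → max 16  ≥ 13 ✓
(6, 16, 9) → max 16  ≥ 13 ✓
(16, 9, 12) → max 16  ≥ 13 ✓
(9, 12, 9) → max 12
(12, 9, 7) → max 12
(9, 7, 2) → max 9
(7, 2, 20) → max 20  ≥ 13 ✓
16 windows satisfy the condition.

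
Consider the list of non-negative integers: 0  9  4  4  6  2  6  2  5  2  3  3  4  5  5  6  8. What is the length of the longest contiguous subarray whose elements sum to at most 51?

13

[0] sum 0 len 1
[0, 9] sum 9 len 2
[0, 9, 4] sum 13 len 3
[0, 9, 4, 4] sum 17 len 4
[0, 9, 4, 4, 6] sum 23 len 5
[0, 9, 4, 4, 6, 2] sum 25 len 6
[0, 9, 4, 4, 6, 2, 6] sum 31 len 7
[0, 9, 4, 4, 6, 2, 6, 2] sum 33 len 8
[0, 9, 4, 4, 6, 2, 6, 2, 5] sum 38 len 9
[0, 9, 4, 4, 6, 2, 6, 2, 5, 2] sum 40 len 10
[0, 9, 4, 4, 6, 2, 6, 2, 5, 2, 3] sum 43 len 11
[0, 9, 4, 4, 6, 2, 6, 2, 5, 2, 3, 3] sum 46 len 12
[0, 9, 4, 4, 6, 2, 6, 2, 5, 2, 3, 3, 4] sum 50 len 13
[4, 4, 6, 2, 6, 2, 5, 2, 3, 3, 4, 5] sum 46 len 12
[4, 4, 6, 2, 6, 2, 5, 2, 3, 3, 4, 5, 5] sum 51 len 13
[6, 2, 6, 2, 5, 2, 3, 3, 4, 5, 5, 6] sum 49 len 12
[2, 6, 2, 5, 2, 3, 3, 4, 5, 5, 6, 8] sum 51 len 12
Longest length seen: 13.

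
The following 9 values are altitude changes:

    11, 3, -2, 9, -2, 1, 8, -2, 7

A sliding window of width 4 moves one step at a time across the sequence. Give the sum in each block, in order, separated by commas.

21, 8, 6, 16, 5, 14

[11, 3, -2, 9] → sum 21
[3, -2, 9, -2] → sum 8
[-2, 9, -2, 1] → sum 6
[9, -2, 1, 8] → sum 16
[-2, 1, 8, -2] → sum 5
[1, 8, -2, 7] → sum 14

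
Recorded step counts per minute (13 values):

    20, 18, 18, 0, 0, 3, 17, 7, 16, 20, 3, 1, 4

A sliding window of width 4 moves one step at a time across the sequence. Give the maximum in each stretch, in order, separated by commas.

[20, 18, 18, 0] → max 20
[18, 18, 0, 0] → max 18
[18, 0, 0, 3] → max 18
[0, 0, 3, 17] → max 17
[0, 3, 17, 7] → max 17
[3, 17, 7, 16] → max 17
[17, 7, 16, 20] → max 20
[7, 16, 20, 3] → max 20
[16, 20, 3, 1] → max 20
[20, 3, 1, 4] → max 20

20, 18, 18, 17, 17, 17, 20, 20, 20, 20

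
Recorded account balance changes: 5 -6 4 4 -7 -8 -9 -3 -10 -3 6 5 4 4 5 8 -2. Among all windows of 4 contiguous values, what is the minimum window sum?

5 -6 4 4 → sum 7
-6 4 4 -7 → sum -5
4 4 -7 -8 → sum -7
4 -7 -8 -9 → sum -20
-7 -8 -9 -3 → sum -27
-8 -9 -3 -10 → sum -30
-9 -3 -10 -3 → sum -25
-3 -10 -3 6 → sum -10
-10 -3 6 5 → sum -2
-3 6 5 4 → sum 12
6 5 4 4 → sum 19
5 4 4 5 → sum 18
4 4 5 8 → sum 21
4 5 8 -2 → sum 15
Minimum of these is -30.

-30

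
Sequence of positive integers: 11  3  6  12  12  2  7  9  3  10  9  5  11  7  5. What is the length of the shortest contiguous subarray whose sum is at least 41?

5

add 11: running sum 11 < 41
add 3: running sum 14 < 41
add 6: running sum 20 < 41
add 12: running sum 32 < 41
add 12: shortest ending here [11, 3, 6, 12, 12] sum 44, len 5
add 2: shortest ending here [11, 3, 6, 12, 12, 2] sum 46, len 6
add 7: shortest ending here [3, 6, 12, 12, 2, 7] sum 42, len 6
add 9: shortest ending here [12, 12, 2, 7, 9] sum 42, len 5
add 3: shortest ending here [12, 12, 2, 7, 9, 3] sum 45, len 6
add 10: shortest ending here [12, 2, 7, 9, 3, 10] sum 43, len 6
add 9: shortest ending here [12, 2, 7, 9, 3, 10, 9] sum 52, len 7
add 5: shortest ending here [7, 9, 3, 10, 9, 5] sum 43, len 6
add 11: shortest ending here [9, 3, 10, 9, 5, 11] sum 47, len 6
add 7: shortest ending here [10, 9, 5, 11, 7] sum 42, len 5
add 5: shortest ending here [10, 9, 5, 11, 7, 5] sum 47, len 6
Shortest qualifying length: 5.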